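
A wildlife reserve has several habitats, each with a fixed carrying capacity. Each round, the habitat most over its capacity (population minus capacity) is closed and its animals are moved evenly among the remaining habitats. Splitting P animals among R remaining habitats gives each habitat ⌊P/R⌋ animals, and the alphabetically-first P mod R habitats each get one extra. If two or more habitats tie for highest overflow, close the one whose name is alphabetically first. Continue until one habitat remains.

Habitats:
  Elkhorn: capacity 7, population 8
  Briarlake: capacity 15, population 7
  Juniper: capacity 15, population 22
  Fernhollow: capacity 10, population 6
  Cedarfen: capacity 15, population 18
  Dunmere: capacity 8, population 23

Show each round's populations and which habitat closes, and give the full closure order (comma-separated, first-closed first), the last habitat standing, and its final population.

Round 1: Briarlake=7 Cedarfen=18 Dunmere=23 Elkhorn=8 Fernhollow=6 Juniper=22 → close Dunmere (overflow 15)
  23÷5 = 4 each, +1 to first 3
Round 2: Briarlake=12 Cedarfen=23 Elkhorn=13 Fernhollow=10 Juniper=26 → close Juniper (overflow 11)
  26÷4 = 6 each, +1 to first 2
Round 3: Briarlake=19 Cedarfen=30 Elkhorn=19 Fernhollow=16 → close Cedarfen (overflow 15)
  30÷3 = 10 each, +1 to first 0
Round 4: Briarlake=29 Elkhorn=29 Fernhollow=26 → close Elkhorn (overflow 22)
  29÷2 = 14 each, +1 to first 1
Round 5: Briarlake=44 Fernhollow=40 → close Fernhollow (overflow 30)
  40÷1 = 40 each, +1 to first 0

Closure order: Dunmere, Juniper, Cedarfen, Elkhorn, Fernhollow
Last habitat: Briarlake with 84 animals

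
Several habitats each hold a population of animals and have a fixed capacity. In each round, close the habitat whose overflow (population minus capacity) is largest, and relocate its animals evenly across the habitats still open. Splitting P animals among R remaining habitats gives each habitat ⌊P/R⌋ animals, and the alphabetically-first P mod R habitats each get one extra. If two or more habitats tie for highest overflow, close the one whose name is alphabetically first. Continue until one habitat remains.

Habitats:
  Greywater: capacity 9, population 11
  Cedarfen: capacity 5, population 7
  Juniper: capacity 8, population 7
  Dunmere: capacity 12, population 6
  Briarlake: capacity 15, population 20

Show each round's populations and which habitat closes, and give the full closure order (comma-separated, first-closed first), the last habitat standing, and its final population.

Round 1: Briarlake=20 Cedarfen=7 Dunmere=6 Greywater=11 Juniper=7 → close Briarlake (overflow 5)
  20÷4 = 5 each, +1 to first 0
Round 2: Cedarfen=12 Dunmere=11 Greywater=16 Juniper=12 → close Cedarfen (overflow 7)
  12÷3 = 4 each, +1 to first 0
Round 3: Dunmere=15 Greywater=20 Juniper=16 → close Greywater (overflow 11)
  20÷2 = 10 each, +1 to first 0
Round 4: Dunmere=25 Juniper=26 → close Juniper (overflow 18)
  26÷1 = 26 each, +1 to first 0

Closure order: Briarlake, Cedarfen, Greywater, Juniper
Last habitat: Dunmere with 51 animals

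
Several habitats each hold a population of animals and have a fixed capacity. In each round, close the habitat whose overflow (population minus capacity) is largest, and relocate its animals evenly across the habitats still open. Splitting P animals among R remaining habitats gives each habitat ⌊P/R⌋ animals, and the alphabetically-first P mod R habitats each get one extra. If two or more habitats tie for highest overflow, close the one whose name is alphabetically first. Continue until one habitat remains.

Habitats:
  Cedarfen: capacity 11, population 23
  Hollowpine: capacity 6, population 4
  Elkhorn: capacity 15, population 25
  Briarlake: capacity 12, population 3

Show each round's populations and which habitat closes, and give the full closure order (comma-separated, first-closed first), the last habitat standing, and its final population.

Round 1: Briarlake=3 Cedarfen=23 Elkhorn=25 Hollowpine=4 → close Cedarfen (overflow 12)
  23÷3 = 7 each, +1 to first 2
Round 2: Briarlake=11 Elkhorn=33 Hollowpine=11 → close Elkhorn (overflow 18)
  33÷2 = 16 each, +1 to first 1
Round 3: Briarlake=28 Hollowpine=27 → close Hollowpine (overflow 21)
  27÷1 = 27 each, +1 to first 0

Closure order: Cedarfen, Elkhorn, Hollowpine
Last habitat: Briarlake with 55 animals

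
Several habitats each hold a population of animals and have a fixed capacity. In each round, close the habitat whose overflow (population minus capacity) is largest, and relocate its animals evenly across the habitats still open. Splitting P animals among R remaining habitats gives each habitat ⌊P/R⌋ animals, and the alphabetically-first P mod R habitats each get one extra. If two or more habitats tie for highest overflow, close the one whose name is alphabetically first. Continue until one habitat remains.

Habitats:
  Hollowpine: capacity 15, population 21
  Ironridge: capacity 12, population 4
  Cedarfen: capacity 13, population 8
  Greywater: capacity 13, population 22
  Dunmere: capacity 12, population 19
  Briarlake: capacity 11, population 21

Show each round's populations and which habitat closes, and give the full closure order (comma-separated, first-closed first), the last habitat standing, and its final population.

Round 1: Briarlake=21 Cedarfen=8 Dunmere=19 Greywater=22 Hollowpine=21 Ironridge=4 → close Briarlake (overflow 10)
  21÷5 = 4 each, +1 to first 1
Round 2: Cedarfen=13 Dunmere=23 Greywater=26 Hollowpine=25 Ironridge=8 → close Greywater (overflow 13)
  26÷4 = 6 each, +1 to first 2
Round 3: Cedarfen=20 Dunmere=30 Hollowpine=31 Ironridge=14 → close Dunmere (overflow 18)
  30÷3 = 10 each, +1 to first 0
Round 4: Cedarfen=30 Hollowpine=41 Ironridge=24 → close Hollowpine (overflow 26)
  41÷2 = 20 each, +1 to first 1
Round 5: Cedarfen=51 Ironridge=44 → close Cedarfen (overflow 38)
  51÷1 = 51 each, +1 to first 0

Closure order: Briarlake, Greywater, Dunmere, Hollowpine, Cedarfen
Last habitat: Ironridge with 95 animals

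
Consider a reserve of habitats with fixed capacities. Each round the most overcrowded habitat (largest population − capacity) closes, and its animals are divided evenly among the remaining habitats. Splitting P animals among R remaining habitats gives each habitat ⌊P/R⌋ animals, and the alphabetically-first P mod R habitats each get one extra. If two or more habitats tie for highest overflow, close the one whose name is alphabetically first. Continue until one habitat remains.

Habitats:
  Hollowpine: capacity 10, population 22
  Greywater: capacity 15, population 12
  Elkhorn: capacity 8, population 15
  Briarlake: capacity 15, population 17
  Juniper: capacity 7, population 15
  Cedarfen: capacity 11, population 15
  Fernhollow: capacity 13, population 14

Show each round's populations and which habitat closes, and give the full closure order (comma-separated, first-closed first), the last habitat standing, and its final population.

Closure order: Hollowpine, Elkhorn, Juniper, Cedarfen, Briarlake, Fernhollow
Last habitat: Greywater with 110 animals

Round 1: Briarlake=17 Cedarfen=15 Elkhorn=15 Fernhollow=14 Greywater=12 Hollowpine=22 Juniper=15 → close Hollowpine (overflow 12)
  22÷6 = 3 each, +1 to first 4
Round 2: Briarlake=21 Cedarfen=19 Elkhorn=19 Fernhollow=18 Greywater=15 Juniper=18 → close Elkhorn (overflow 11)
  19÷5 = 3 each, +1 to first 4
Round 3: Briarlake=25 Cedarfen=23 Fernhollow=22 Greywater=19 Juniper=21 → close Juniper (overflow 14)
  21÷4 = 5 each, +1 to first 1
Round 4: Briarlake=31 Cedarfen=28 Fernhollow=27 Greywater=24 → close Cedarfen (overflow 17)
  28÷3 = 9 each, +1 to first 1
Round 5: Briarlake=41 Fernhollow=36 Greywater=33 → close Briarlake (overflow 26)
  41÷2 = 20 each, +1 to first 1
Round 6: Fernhollow=57 Greywater=53 → close Fernhollow (overflow 44)
  57÷1 = 57 each, +1 to first 0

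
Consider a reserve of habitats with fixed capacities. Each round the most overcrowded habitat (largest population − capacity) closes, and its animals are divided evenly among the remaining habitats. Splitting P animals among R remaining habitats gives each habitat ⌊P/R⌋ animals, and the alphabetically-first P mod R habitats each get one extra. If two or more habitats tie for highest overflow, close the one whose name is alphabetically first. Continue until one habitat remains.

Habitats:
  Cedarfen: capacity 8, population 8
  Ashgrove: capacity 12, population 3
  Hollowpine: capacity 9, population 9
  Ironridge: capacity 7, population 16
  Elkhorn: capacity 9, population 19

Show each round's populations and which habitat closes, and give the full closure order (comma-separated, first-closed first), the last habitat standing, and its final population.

Round 1: Ashgrove=3 Cedarfen=8 Elkhorn=19 Hollowpine=9 Ironridge=16 → close Elkhorn (overflow 10)
  19÷4 = 4 each, +1 to first 3
Round 2: Ashgrove=8 Cedarfen=13 Hollowpine=14 Ironridge=20 → close Ironridge (overflow 13)
  20÷3 = 6 each, +1 to first 2
Round 3: Ashgrove=15 Cedarfen=20 Hollowpine=20 → close Cedarfen (overflow 12)
  20÷2 = 10 each, +1 to first 0
Round 4: Ashgrove=25 Hollowpine=30 → close Hollowpine (overflow 21)
  30÷1 = 30 each, +1 to first 0

Closure order: Elkhorn, Ironridge, Cedarfen, Hollowpine
Last habitat: Ashgrove with 55 animals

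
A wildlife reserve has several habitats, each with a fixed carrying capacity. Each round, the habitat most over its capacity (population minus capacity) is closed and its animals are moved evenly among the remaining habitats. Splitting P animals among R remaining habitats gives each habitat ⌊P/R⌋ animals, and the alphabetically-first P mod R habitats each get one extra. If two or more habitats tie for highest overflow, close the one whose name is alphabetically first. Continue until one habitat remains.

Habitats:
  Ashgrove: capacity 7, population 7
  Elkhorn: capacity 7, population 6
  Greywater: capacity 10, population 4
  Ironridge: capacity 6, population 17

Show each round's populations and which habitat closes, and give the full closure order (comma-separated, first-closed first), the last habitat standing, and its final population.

Closure order: Ironridge, Ashgrove, Elkhorn
Last habitat: Greywater with 34 animals

Round 1: Ashgrove=7 Elkhorn=6 Greywater=4 Ironridge=17 → close Ironridge (overflow 11)
  17÷3 = 5 each, +1 to first 2
Round 2: Ashgrove=13 Elkhorn=12 Greywater=9 → close Ashgrove (overflow 6)
  13÷2 = 6 each, +1 to first 1
Round 3: Elkhorn=19 Greywater=15 → close Elkhorn (overflow 12)
  19÷1 = 19 each, +1 to first 0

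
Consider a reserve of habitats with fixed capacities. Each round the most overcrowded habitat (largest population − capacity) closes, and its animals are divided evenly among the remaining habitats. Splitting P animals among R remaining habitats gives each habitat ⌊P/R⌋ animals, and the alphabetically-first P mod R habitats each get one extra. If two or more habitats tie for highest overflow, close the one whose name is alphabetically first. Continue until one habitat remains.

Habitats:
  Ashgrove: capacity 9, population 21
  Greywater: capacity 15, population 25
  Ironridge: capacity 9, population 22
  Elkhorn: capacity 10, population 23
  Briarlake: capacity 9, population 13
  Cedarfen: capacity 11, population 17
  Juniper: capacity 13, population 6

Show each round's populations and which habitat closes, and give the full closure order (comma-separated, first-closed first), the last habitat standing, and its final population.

Closure order: Elkhorn, Ironridge, Ashgrove, Greywater, Cedarfen, Briarlake
Last habitat: Juniper with 127 animals

Round 1: Ashgrove=21 Briarlake=13 Cedarfen=17 Elkhorn=23 Greywater=25 Ironridge=22 Juniper=6 → close Elkhorn (overflow 13)
  23÷6 = 3 each, +1 to first 5
Round 2: Ashgrove=25 Briarlake=17 Cedarfen=21 Greywater=29 Ironridge=26 Juniper=9 → close Ironridge (overflow 17)
  26÷5 = 5 each, +1 to first 1
Round 3: Ashgrove=31 Briarlake=22 Cedarfen=26 Greywater=34 Juniper=14 → close Ashgrove (overflow 22)
  31÷4 = 7 each, +1 to first 3
Round 4: Briarlake=30 Cedarfen=34 Greywater=42 Juniper=21 → close Greywater (overflow 27)
  42÷3 = 14 each, +1 to first 0
Round 5: Briarlake=44 Cedarfen=48 Juniper=35 → close Cedarfen (overflow 37)
  48÷2 = 24 each, +1 to first 0
Round 6: Briarlake=68 Juniper=59 → close Briarlake (overflow 59)
  68÷1 = 68 each, +1 to first 0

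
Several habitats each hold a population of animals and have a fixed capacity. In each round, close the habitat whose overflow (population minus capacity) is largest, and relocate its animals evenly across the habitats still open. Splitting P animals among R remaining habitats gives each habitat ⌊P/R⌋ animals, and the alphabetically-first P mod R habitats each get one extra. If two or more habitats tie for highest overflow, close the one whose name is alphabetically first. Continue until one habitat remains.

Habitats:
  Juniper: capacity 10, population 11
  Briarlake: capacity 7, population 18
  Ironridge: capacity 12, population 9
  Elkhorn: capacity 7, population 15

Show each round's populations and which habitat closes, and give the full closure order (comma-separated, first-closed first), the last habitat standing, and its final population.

Round 1: Briarlake=18 Elkhorn=15 Ironridge=9 Juniper=11 → close Briarlake (overflow 11)
  18÷3 = 6 each, +1 to first 0
Round 2: Elkhorn=21 Ironridge=15 Juniper=17 → close Elkhorn (overflow 14)
  21÷2 = 10 each, +1 to first 1
Round 3: Ironridge=26 Juniper=27 → close Juniper (overflow 17)
  27÷1 = 27 each, +1 to first 0

Closure order: Briarlake, Elkhorn, Juniper
Last habitat: Ironridge with 53 animals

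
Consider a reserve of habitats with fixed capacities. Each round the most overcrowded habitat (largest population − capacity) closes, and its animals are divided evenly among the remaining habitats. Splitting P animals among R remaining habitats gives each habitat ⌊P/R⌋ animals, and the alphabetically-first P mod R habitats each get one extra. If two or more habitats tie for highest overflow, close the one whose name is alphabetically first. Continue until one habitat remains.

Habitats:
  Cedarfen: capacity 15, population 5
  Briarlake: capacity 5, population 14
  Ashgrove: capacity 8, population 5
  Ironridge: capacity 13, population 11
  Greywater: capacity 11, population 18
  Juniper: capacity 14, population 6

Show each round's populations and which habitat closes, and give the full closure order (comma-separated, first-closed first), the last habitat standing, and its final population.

Closure order: Briarlake, Greywater, Ashgrove, Ironridge, Cedarfen
Last habitat: Juniper with 59 animals

Round 1: Ashgrove=5 Briarlake=14 Cedarfen=5 Greywater=18 Ironridge=11 Juniper=6 → close Briarlake (overflow 9)
  14÷5 = 2 each, +1 to first 4
Round 2: Ashgrove=8 Cedarfen=8 Greywater=21 Ironridge=14 Juniper=8 → close Greywater (overflow 10)
  21÷4 = 5 each, +1 to first 1
Round 3: Ashgrove=14 Cedarfen=13 Ironridge=19 Juniper=13 → close Ashgrove (overflow 6)
  14÷3 = 4 each, +1 to first 2
Round 4: Cedarfen=18 Ironridge=24 Juniper=17 → close Ironridge (overflow 11)
  24÷2 = 12 each, +1 to first 0
Round 5: Cedarfen=30 Juniper=29 → close Cedarfen (overflow 15)
  30÷1 = 30 each, +1 to first 0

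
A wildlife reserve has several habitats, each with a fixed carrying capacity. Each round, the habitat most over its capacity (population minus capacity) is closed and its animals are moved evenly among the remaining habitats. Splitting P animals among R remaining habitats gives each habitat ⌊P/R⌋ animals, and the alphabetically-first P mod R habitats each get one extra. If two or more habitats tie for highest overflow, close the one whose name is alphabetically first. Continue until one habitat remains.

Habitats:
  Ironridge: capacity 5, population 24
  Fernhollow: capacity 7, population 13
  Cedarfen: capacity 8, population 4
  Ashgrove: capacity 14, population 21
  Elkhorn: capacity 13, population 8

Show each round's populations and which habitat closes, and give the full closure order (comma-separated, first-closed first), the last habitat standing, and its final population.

Closure order: Ironridge, Ashgrove, Fernhollow, Cedarfen
Last habitat: Elkhorn with 70 animals

Round 1: Ashgrove=21 Cedarfen=4 Elkhorn=8 Fernhollow=13 Ironridge=24 → close Ironridge (overflow 19)
  24÷4 = 6 each, +1 to first 0
Round 2: Ashgrove=27 Cedarfen=10 Elkhorn=14 Fernhollow=19 → close Ashgrove (overflow 13)
  27÷3 = 9 each, +1 to first 0
Round 3: Cedarfen=19 Elkhorn=23 Fernhollow=28 → close Fernhollow (overflow 21)
  28÷2 = 14 each, +1 to first 0
Round 4: Cedarfen=33 Elkhorn=37 → close Cedarfen (overflow 25)
  33÷1 = 33 each, +1 to first 0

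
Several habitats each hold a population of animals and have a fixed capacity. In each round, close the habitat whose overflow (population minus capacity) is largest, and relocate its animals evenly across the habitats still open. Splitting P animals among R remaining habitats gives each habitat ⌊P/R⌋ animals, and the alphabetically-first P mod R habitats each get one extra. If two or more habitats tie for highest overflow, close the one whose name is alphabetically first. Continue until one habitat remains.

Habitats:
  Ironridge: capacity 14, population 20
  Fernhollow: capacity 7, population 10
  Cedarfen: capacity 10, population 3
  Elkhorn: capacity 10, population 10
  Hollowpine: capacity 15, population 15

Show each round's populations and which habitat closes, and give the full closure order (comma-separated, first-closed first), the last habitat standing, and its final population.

Closure order: Ironridge, Fernhollow, Elkhorn, Hollowpine
Last habitat: Cedarfen with 58 animals

Round 1: Cedarfen=3 Elkhorn=10 Fernhollow=10 Hollowpine=15 Ironridge=20 → close Ironridge (overflow 6)
  20÷4 = 5 each, +1 to first 0
Round 2: Cedarfen=8 Elkhorn=15 Fernhollow=15 Hollowpine=20 → close Fernhollow (overflow 8)
  15÷3 = 5 each, +1 to first 0
Round 3: Cedarfen=13 Elkhorn=20 Hollowpine=25 → close Elkhorn (overflow 10)
  20÷2 = 10 each, +1 to first 0
Round 4: Cedarfen=23 Hollowpine=35 → close Hollowpine (overflow 20)
  35÷1 = 35 each, +1 to first 0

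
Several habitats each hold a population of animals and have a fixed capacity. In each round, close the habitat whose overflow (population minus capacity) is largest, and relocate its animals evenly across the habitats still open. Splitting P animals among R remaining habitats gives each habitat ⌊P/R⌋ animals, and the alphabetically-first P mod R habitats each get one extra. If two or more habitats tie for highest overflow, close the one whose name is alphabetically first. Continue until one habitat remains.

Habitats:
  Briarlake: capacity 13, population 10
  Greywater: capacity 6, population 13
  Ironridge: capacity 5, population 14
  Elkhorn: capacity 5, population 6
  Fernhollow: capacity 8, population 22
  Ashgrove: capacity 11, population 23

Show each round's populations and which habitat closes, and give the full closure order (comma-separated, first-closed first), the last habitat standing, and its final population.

Round 1: Ashgrove=23 Briarlake=10 Elkhorn=6 Fernhollow=22 Greywater=13 Ironridge=14 → close Fernhollow (overflow 14)
  22÷5 = 4 each, +1 to first 2
Round 2: Ashgrove=28 Briarlake=15 Elkhorn=10 Greywater=17 Ironridge=18 → close Ashgrove (overflow 17)
  28÷4 = 7 each, +1 to first 0
Round 3: Briarlake=22 Elkhorn=17 Greywater=24 Ironridge=25 → close Ironridge (overflow 20)
  25÷3 = 8 each, +1 to first 1
Round 4: Briarlake=31 Elkhorn=25 Greywater=32 → close Greywater (overflow 26)
  32÷2 = 16 each, +1 to first 0
Round 5: Briarlake=47 Elkhorn=41 → close Elkhorn (overflow 36)
  41÷1 = 41 each, +1 to first 0

Closure order: Fernhollow, Ashgrove, Ironridge, Greywater, Elkhorn
Last habitat: Briarlake with 88 animals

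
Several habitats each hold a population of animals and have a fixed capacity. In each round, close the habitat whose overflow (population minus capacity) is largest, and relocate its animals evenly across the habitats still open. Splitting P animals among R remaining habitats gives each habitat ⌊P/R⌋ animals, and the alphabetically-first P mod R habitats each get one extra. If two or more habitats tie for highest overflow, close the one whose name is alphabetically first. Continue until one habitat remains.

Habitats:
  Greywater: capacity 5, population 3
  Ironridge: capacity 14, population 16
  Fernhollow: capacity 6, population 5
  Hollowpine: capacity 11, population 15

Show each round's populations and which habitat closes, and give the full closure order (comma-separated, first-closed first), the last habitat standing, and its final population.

Round 1: Fernhollow=5 Greywater=3 Hollowpine=15 Ironridge=16 → close Hollowpine (overflow 4)
  15÷3 = 5 each, +1 to first 0
Round 2: Fernhollow=10 Greywater=8 Ironridge=21 → close Ironridge (overflow 7)
  21÷2 = 10 each, +1 to first 1
Round 3: Fernhollow=21 Greywater=18 → close Fernhollow (overflow 15)
  21÷1 = 21 each, +1 to first 0

Closure order: Hollowpine, Ironridge, Fernhollow
Last habitat: Greywater with 39 animals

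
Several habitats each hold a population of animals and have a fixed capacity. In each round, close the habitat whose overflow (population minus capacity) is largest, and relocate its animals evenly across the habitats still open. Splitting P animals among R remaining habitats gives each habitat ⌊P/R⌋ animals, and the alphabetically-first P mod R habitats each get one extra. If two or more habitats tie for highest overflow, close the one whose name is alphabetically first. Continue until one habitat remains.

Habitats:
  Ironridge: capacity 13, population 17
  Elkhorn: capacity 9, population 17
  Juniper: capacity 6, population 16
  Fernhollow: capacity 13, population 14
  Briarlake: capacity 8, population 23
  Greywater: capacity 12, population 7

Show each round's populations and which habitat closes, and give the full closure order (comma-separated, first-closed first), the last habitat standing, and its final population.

Round 1: Briarlake=23 Elkhorn=17 Fernhollow=14 Greywater=7 Ironridge=17 Juniper=16 → close Briarlake (overflow 15)
  23÷5 = 4 each, +1 to first 3
Round 2: Elkhorn=22 Fernhollow=19 Greywater=12 Ironridge=21 Juniper=20 → close Juniper (overflow 14)
  20÷4 = 5 each, +1 to first 0
Round 3: Elkhorn=27 Fernhollow=24 Greywater=17 Ironridge=26 → close Elkhorn (overflow 18)
  27÷3 = 9 each, +1 to first 0
Round 4: Fernhollow=33 Greywater=26 Ironridge=35 → close Ironridge (overflow 22)
  35÷2 = 17 each, +1 to first 1
Round 5: Fernhollow=51 Greywater=43 → close Fernhollow (overflow 38)
  51÷1 = 51 each, +1 to first 0

Closure order: Briarlake, Juniper, Elkhorn, Ironridge, Fernhollow
Last habitat: Greywater with 94 animals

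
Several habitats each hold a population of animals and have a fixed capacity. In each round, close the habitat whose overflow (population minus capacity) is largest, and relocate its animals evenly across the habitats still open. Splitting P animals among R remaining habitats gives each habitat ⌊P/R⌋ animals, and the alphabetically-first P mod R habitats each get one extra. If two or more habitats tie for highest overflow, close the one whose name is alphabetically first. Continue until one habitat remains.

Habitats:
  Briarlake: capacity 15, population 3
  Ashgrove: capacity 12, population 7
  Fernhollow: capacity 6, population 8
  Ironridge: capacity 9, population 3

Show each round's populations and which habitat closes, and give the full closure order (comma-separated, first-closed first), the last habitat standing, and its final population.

Round 1: Ashgrove=7 Briarlake=3 Fernhollow=8 Ironridge=3 → close Fernhollow (overflow 2)
  8÷3 = 2 each, +1 to first 2
Round 2: Ashgrove=10 Briarlake=6 Ironridge=5 → close Ashgrove (overflow -2)
  10÷2 = 5 each, +1 to first 0
Round 3: Briarlake=11 Ironridge=10 → close Ironridge (overflow 1)
  10÷1 = 10 each, +1 to first 0

Closure order: Fernhollow, Ashgrove, Ironridge
Last habitat: Briarlake with 21 animals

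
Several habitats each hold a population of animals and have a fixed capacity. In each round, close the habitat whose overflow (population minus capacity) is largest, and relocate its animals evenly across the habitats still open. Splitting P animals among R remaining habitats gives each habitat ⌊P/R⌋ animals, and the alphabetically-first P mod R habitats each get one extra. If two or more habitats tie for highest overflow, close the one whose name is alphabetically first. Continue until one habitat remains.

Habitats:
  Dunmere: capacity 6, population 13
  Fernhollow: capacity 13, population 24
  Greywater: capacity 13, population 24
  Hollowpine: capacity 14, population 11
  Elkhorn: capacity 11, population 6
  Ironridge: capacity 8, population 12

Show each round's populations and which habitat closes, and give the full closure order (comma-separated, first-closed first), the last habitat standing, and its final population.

Round 1: Dunmere=13 Elkhorn=6 Fernhollow=24 Greywater=24 Hollowpine=11 Ironridge=12 → close Fernhollow (overflow 11)
  24÷5 = 4 each, +1 to first 4
Round 2: Dunmere=18 Elkhorn=11 Greywater=29 Hollowpine=16 Ironridge=16 → close Greywater (overflow 16)
  29÷4 = 7 each, +1 to first 1
Round 3: Dunmere=26 Elkhorn=18 Hollowpine=23 Ironridge=23 → close Dunmere (overflow 20)
  26÷3 = 8 each, +1 to first 2
Round 4: Elkhorn=27 Hollowpine=32 Ironridge=31 → close Ironridge (overflow 23)
  31÷2 = 15 each, +1 to first 1
Round 5: Elkhorn=43 Hollowpine=47 → close Hollowpine (overflow 33)
  47÷1 = 47 each, +1 to first 0

Closure order: Fernhollow, Greywater, Dunmere, Ironridge, Hollowpine
Last habitat: Elkhorn with 90 animals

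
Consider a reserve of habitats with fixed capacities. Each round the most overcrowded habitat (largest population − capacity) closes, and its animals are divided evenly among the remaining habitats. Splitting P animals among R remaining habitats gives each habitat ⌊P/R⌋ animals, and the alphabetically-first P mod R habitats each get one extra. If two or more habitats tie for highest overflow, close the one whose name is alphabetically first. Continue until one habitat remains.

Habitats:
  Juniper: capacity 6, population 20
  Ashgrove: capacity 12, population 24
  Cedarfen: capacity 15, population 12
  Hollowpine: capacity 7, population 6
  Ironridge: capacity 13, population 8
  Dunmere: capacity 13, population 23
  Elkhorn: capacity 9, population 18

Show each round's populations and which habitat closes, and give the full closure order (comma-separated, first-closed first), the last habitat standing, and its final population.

Closure order: Juniper, Ashgrove, Dunmere, Elkhorn, Cedarfen, Hollowpine
Last habitat: Ironridge with 111 animals

Round 1: Ashgrove=24 Cedarfen=12 Dunmere=23 Elkhorn=18 Hollowpine=6 Ironridge=8 Juniper=20 → close Juniper (overflow 14)
  20÷6 = 3 each, +1 to first 2
Round 2: Ashgrove=28 Cedarfen=16 Dunmere=26 Elkhorn=21 Hollowpine=9 Ironridge=11 → close Ashgrove (overflow 16)
  28÷5 = 5 each, +1 to first 3
Round 3: Cedarfen=22 Dunmere=32 Elkhorn=27 Hollowpine=14 Ironridge=16 → close Dunmere (overflow 19)
  32÷4 = 8 each, +1 to first 0
Round 4: Cedarfen=30 Elkhorn=35 Hollowpine=22 Ironridge=24 → close Elkhorn (overflow 26)
  35÷3 = 11 each, +1 to first 2
Round 5: Cedarfen=42 Hollowpine=34 Ironridge=35 → close Cedarfen (overflow 27)
  42÷2 = 21 each, +1 to first 0
Round 6: Hollowpine=55 Ironridge=56 → close Hollowpine (overflow 48)
  55÷1 = 55 each, +1 to first 0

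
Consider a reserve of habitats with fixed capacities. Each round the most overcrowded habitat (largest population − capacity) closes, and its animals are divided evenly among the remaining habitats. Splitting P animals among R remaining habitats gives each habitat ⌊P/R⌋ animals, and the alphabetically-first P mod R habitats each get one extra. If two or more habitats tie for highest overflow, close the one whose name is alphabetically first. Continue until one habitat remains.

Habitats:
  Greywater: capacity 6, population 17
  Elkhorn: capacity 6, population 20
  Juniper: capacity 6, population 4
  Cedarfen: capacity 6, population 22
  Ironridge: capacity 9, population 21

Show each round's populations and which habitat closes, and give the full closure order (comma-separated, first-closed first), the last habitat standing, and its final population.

Closure order: Cedarfen, Elkhorn, Greywater, Ironridge
Last habitat: Juniper with 84 animals

Round 1: Cedarfen=22 Elkhorn=20 Greywater=17 Ironridge=21 Juniper=4 → close Cedarfen (overflow 16)
  22÷4 = 5 each, +1 to first 2
Round 2: Elkhorn=26 Greywater=23 Ironridge=26 Juniper=9 → close Elkhorn (overflow 20)
  26÷3 = 8 each, +1 to first 2
Round 3: Greywater=32 Ironridge=35 Juniper=17 → close Greywater (overflow 26)
  32÷2 = 16 each, +1 to first 0
Round 4: Ironridge=51 Juniper=33 → close Ironridge (overflow 42)
  51÷1 = 51 each, +1 to first 0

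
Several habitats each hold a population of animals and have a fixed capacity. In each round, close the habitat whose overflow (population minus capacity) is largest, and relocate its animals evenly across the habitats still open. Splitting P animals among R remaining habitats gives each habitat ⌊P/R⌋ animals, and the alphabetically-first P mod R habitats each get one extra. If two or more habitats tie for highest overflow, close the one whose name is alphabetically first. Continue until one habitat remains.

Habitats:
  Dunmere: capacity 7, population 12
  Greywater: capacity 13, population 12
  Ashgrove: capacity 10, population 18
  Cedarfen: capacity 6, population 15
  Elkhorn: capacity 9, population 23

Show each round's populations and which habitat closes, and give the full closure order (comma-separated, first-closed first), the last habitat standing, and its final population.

Closure order: Elkhorn, Cedarfen, Ashgrove, Dunmere
Last habitat: Greywater with 80 animals

Round 1: Ashgrove=18 Cedarfen=15 Dunmere=12 Elkhorn=23 Greywater=12 → close Elkhorn (overflow 14)
  23÷4 = 5 each, +1 to first 3
Round 2: Ashgrove=24 Cedarfen=21 Dunmere=18 Greywater=17 → close Cedarfen (overflow 15)
  21÷3 = 7 each, +1 to first 0
Round 3: Ashgrove=31 Dunmere=25 Greywater=24 → close Ashgrove (overflow 21)
  31÷2 = 15 each, +1 to first 1
Round 4: Dunmere=41 Greywater=39 → close Dunmere (overflow 34)
  41÷1 = 41 each, +1 to first 0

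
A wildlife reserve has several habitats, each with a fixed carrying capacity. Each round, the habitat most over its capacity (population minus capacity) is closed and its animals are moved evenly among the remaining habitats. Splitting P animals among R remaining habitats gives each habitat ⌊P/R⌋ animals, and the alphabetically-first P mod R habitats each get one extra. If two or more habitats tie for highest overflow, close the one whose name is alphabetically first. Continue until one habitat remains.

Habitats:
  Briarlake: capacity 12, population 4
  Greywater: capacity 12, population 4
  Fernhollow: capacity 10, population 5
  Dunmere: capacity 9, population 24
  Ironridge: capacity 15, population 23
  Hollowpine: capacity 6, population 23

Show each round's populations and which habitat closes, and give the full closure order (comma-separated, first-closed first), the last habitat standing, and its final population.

Round 1: Briarlake=4 Dunmere=24 Fernhollow=5 Greywater=4 Hollowpine=23 Ironridge=23 → close Hollowpine (overflow 17)
  23÷5 = 4 each, +1 to first 3
Round 2: Briarlake=9 Dunmere=29 Fernhollow=10 Greywater=8 Ironridge=27 → close Dunmere (overflow 20)
  29÷4 = 7 each, +1 to first 1
Round 3: Briarlake=17 Fernhollow=17 Greywater=15 Ironridge=34 → close Ironridge (overflow 19)
  34÷3 = 11 each, +1 to first 1
Round 4: Briarlake=29 Fernhollow=28 Greywater=26 → close Fernhollow (overflow 18)
  28÷2 = 14 each, +1 to first 0
Round 5: Briarlake=43 Greywater=40 → close Briarlake (overflow 31)
  43÷1 = 43 each, +1 to first 0

Closure order: Hollowpine, Dunmere, Ironridge, Fernhollow, Briarlake
Last habitat: Greywater with 83 animals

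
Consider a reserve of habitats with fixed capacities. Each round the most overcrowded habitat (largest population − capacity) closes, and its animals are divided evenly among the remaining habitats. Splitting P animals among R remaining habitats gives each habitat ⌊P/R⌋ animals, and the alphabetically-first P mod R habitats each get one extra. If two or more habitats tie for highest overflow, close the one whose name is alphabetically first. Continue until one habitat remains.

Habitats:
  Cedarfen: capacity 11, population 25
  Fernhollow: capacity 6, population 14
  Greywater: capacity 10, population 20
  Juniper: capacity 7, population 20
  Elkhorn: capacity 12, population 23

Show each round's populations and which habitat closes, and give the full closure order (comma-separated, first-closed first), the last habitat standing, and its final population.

Closure order: Cedarfen, Juniper, Elkhorn, Fernhollow
Last habitat: Greywater with 102 animals

Round 1: Cedarfen=25 Elkhorn=23 Fernhollow=14 Greywater=20 Juniper=20 → close Cedarfen (overflow 14)
  25÷4 = 6 each, +1 to first 1
Round 2: Elkhorn=30 Fernhollow=20 Greywater=26 Juniper=26 → close Juniper (overflow 19)
  26÷3 = 8 each, +1 to first 2
Round 3: Elkhorn=39 Fernhollow=29 Greywater=34 → close Elkhorn (overflow 27)
  39÷2 = 19 each, +1 to first 1
Round 4: Fernhollow=49 Greywater=53 → close Fernhollow (overflow 43)
  49÷1 = 49 each, +1 to first 0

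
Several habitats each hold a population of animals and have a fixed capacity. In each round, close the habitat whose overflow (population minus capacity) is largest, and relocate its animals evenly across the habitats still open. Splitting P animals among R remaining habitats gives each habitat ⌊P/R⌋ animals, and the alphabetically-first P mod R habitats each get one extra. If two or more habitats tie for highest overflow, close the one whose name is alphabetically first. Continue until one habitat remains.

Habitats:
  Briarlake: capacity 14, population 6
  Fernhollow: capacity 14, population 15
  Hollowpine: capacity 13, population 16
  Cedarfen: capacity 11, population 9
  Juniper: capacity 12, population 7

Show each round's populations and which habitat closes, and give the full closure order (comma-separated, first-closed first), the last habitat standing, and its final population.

Closure order: Hollowpine, Fernhollow, Cedarfen, Juniper
Last habitat: Briarlake with 53 animals

Round 1: Briarlake=6 Cedarfen=9 Fernhollow=15 Hollowpine=16 Juniper=7 → close Hollowpine (overflow 3)
  16÷4 = 4 each, +1 to first 0
Round 2: Briarlake=10 Cedarfen=13 Fernhollow=19 Juniper=11 → close Fernhollow (overflow 5)
  19÷3 = 6 each, +1 to first 1
Round 3: Briarlake=17 Cedarfen=19 Juniper=17 → close Cedarfen (overflow 8)
  19÷2 = 9 each, +1 to first 1
Round 4: Briarlake=27 Juniper=26 → close Juniper (overflow 14)
  26÷1 = 26 each, +1 to first 0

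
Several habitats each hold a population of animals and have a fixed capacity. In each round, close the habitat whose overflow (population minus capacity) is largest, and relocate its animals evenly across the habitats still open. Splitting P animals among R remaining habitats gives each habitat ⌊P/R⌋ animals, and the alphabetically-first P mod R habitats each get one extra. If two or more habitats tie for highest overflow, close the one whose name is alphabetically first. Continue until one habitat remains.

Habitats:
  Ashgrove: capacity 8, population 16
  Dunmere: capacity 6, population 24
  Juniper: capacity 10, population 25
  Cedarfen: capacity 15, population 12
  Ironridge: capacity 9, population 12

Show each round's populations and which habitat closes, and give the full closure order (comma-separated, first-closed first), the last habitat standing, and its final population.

Round 1: Ashgrove=16 Cedarfen=12 Dunmere=24 Ironridge=12 Juniper=25 → close Dunmere (overflow 18)
  24÷4 = 6 each, +1 to first 0
Round 2: Ashgrove=22 Cedarfen=18 Ironridge=18 Juniper=31 → close Juniper (overflow 21)
  31÷3 = 10 each, +1 to first 1
Round 3: Ashgrove=33 Cedarfen=28 Ironridge=28 → close Ashgrove (overflow 25)
  33÷2 = 16 each, +1 to first 1
Round 4: Cedarfen=45 Ironridge=44 → close Ironridge (overflow 35)
  44÷1 = 44 each, +1 to first 0

Closure order: Dunmere, Juniper, Ashgrove, Ironridge
Last habitat: Cedarfen with 89 animals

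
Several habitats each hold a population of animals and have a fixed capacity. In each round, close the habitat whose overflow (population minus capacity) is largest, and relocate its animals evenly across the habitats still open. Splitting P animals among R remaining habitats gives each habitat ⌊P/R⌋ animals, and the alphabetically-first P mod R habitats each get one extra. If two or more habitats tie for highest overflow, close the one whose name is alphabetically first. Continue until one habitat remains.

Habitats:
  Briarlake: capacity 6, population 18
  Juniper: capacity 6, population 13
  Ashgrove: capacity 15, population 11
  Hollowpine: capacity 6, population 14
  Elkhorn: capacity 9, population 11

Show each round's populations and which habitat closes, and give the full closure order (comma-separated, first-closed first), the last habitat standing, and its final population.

Closure order: Briarlake, Hollowpine, Juniper, Elkhorn
Last habitat: Ashgrove with 67 animals

Round 1: Ashgrove=11 Briarlake=18 Elkhorn=11 Hollowpine=14 Juniper=13 → close Briarlake (overflow 12)
  18÷4 = 4 each, +1 to first 2
Round 2: Ashgrove=16 Elkhorn=16 Hollowpine=18 Juniper=17 → close Hollowpine (overflow 12)
  18÷3 = 6 each, +1 to first 0
Round 3: Ashgrove=22 Elkhorn=22 Juniper=23 → close Juniper (overflow 17)
  23÷2 = 11 each, +1 to first 1
Round 4: Ashgrove=34 Elkhorn=33 → close Elkhorn (overflow 24)
  33÷1 = 33 each, +1 to first 0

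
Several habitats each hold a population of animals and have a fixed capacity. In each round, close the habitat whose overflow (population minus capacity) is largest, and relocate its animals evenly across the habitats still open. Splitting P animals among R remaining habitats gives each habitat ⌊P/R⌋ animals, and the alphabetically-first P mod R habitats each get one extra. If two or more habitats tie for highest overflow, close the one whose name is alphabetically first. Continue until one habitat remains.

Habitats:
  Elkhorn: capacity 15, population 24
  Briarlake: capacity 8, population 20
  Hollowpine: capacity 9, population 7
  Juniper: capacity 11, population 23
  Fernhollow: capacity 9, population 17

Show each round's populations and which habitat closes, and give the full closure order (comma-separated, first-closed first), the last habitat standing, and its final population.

Round 1: Briarlake=20 Elkhorn=24 Fernhollow=17 Hollowpine=7 Juniper=23 → close Briarlake (overflow 12)
  20÷4 = 5 each, +1 to first 0
Round 2: Elkhorn=29 Fernhollow=22 Hollowpine=12 Juniper=28 → close Juniper (overflow 17)
  28÷3 = 9 each, +1 to first 1
Round 3: Elkhorn=39 Fernhollow=31 Hollowpine=21 → close Elkhorn (overflow 24)
  39÷2 = 19 each, +1 to first 1
Round 4: Fernhollow=51 Hollowpine=40 → close Fernhollow (overflow 42)
  51÷1 = 51 each, +1 to first 0

Closure order: Briarlake, Juniper, Elkhorn, Fernhollow
Last habitat: Hollowpine with 91 animals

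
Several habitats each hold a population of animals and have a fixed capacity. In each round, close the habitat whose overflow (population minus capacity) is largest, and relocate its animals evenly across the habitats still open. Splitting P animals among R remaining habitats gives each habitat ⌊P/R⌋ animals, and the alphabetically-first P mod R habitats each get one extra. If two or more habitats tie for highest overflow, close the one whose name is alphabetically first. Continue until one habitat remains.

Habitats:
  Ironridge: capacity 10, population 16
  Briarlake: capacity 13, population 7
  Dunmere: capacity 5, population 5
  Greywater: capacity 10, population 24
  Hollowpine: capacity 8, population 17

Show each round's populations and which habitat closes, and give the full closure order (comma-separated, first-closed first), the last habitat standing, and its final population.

Closure order: Greywater, Hollowpine, Ironridge, Dunmere
Last habitat: Briarlake with 69 animals

Round 1: Briarlake=7 Dunmere=5 Greywater=24 Hollowpine=17 Ironridge=16 → close Greywater (overflow 14)
  24÷4 = 6 each, +1 to first 0
Round 2: Briarlake=13 Dunmere=11 Hollowpine=23 Ironridge=22 → close Hollowpine (overflow 15)
  23÷3 = 7 each, +1 to first 2
Round 3: Briarlake=21 Dunmere=19 Ironridge=29 → close Ironridge (overflow 19)
  29÷2 = 14 each, +1 to first 1
Round 4: Briarlake=36 Dunmere=33 → close Dunmere (overflow 28)
  33÷1 = 33 each, +1 to first 0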